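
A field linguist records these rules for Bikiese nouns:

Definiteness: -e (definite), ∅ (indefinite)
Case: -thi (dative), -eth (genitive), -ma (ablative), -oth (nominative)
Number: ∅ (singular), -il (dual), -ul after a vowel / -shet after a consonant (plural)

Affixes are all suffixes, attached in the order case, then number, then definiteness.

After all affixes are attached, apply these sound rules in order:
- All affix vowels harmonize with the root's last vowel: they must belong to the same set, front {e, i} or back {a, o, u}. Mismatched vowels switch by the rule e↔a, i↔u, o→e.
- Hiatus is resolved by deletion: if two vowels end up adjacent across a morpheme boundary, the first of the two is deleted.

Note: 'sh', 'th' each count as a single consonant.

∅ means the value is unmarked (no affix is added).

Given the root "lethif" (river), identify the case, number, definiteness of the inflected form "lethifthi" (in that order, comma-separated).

dative, singular, indefinite

Segment: lethif-thi.
case: -thi → dative.
number: ∅ → singular.
definiteness: ∅ → indefinite.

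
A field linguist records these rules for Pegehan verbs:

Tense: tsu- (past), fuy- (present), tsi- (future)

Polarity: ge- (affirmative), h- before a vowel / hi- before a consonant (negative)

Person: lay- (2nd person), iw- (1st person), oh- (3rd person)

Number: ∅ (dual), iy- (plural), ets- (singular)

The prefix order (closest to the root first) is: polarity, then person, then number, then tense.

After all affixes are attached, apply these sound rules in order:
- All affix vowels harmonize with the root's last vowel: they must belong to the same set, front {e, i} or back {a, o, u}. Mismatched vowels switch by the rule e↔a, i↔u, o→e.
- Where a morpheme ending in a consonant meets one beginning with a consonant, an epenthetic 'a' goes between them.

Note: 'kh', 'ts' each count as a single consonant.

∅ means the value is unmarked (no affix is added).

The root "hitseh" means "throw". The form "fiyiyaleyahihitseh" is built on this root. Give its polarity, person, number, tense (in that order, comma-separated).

negative, 2nd person, plural, present

Segment: fuy-iy-lay-hi-hitseh.
polarity: h/hi- → negative.
person: lay- → 2nd person.
number: iy- → plural.
tense: fuy- → present.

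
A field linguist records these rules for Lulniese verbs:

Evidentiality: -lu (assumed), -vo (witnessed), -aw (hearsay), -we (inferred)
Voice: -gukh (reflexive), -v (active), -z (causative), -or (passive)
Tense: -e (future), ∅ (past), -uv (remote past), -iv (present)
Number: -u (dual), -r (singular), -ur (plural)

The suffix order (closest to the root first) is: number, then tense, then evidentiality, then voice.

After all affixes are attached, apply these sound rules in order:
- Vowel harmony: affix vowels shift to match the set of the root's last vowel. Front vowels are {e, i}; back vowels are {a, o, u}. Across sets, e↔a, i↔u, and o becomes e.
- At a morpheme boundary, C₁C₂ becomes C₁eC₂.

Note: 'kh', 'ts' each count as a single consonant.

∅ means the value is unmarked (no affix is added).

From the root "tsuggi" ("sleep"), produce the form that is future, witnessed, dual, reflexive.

Attach number dual -u → tsuggiu.
Attach tense future -e → tsuggiue.
Attach evidentiality witnessed -vo → tsuggiuevo.
Attach voice reflexive -gukh → tsuggiuevogukh.
Apply vowel harmony: tsuggiuevogukh → tsuggiievegikh.
Epenthesis: no change.

tsuggiievegikh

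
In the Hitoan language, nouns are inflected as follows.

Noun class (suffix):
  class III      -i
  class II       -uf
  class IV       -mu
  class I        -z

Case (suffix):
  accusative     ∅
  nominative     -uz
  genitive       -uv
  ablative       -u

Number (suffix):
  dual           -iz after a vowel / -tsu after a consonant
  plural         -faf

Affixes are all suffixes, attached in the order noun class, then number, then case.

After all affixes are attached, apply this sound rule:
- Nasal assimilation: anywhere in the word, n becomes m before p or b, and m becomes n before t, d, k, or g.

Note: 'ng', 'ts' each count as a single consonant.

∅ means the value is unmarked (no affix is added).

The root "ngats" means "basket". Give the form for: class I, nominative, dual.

ngatsztsuuz

Attach noun class class I -z → ngatsz.
Attach number dual -tsu (after consonant 'z') → ngatsztsu.
Attach case nominative -uz → ngatsztsuuz.
Nasal assimilation: no change.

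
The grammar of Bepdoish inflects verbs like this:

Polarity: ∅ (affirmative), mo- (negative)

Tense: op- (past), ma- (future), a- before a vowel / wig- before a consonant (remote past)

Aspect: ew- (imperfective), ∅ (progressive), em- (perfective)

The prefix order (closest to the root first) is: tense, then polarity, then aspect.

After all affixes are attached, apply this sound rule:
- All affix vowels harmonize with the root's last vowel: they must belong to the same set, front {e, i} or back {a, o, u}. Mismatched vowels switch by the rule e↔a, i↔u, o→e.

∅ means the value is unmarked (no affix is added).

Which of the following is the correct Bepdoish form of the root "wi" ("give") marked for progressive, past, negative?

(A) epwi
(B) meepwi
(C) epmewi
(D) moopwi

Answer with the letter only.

B

Attach tense past op- → opwi.
Attach polarity negative mo- → moopwi.
aspect = progressive: zero marking, form stays moopwi.
Apply vowel harmony: moopwi → meepwi.
So the correct form is meepwi, option (B).
(D) moopwi is wrong: it fails to apply the sound rule(s).
(C) epmewi is wrong: it has the affixes in the wrong order.
(A) epwi is wrong: it uses affirmative instead of negative for polarity.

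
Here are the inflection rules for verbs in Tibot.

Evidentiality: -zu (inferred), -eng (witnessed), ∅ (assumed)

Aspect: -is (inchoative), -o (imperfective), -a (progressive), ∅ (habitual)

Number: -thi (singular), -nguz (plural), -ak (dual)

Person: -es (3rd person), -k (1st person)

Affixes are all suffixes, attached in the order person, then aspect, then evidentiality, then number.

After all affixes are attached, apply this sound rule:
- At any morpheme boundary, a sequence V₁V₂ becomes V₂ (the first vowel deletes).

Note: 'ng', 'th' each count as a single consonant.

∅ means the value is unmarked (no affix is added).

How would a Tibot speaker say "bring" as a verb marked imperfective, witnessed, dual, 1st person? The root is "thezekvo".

thezekvokengak

Attach person 1st person -k → thezekvok.
Attach aspect imperfective -o → thezekvoko.
Attach evidentiality witnessed -eng → thezekvokoeng.
Attach number dual -ak → thezekvokoengak.
Apply vowel deletion: thezekvokoengak → thezekvokengak.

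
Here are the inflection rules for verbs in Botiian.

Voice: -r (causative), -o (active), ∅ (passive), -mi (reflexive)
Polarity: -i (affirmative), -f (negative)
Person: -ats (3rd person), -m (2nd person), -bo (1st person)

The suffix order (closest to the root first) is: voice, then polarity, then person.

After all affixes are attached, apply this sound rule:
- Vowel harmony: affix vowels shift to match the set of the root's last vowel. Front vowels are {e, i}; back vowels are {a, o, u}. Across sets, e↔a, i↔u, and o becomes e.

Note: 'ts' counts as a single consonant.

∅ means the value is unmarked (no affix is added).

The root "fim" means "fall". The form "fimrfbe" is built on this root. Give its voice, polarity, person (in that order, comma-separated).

causative, negative, 1st person

Segment: fim-r-f-bo.
voice: -r → causative.
polarity: -f → negative.
person: -bo → 1st person.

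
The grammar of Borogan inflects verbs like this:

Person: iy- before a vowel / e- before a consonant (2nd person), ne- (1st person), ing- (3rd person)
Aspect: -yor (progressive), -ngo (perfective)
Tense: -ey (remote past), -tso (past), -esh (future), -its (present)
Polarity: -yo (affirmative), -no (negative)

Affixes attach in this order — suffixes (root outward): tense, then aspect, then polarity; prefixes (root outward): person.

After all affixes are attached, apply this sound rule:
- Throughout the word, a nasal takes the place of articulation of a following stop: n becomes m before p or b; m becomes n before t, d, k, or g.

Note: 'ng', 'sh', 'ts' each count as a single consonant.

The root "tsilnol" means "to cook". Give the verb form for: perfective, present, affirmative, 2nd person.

Attach tense present -its → tsilnolits.
Attach aspect perfective -ngo → tsilnolitsngo.
Attach polarity affirmative -yo → tsilnolitsngoyo.
Attach person 2nd person e- (before consonant 'ts') → etsilnolitsngoyo.
Nasal assimilation: no change.

etsilnolitsngoyo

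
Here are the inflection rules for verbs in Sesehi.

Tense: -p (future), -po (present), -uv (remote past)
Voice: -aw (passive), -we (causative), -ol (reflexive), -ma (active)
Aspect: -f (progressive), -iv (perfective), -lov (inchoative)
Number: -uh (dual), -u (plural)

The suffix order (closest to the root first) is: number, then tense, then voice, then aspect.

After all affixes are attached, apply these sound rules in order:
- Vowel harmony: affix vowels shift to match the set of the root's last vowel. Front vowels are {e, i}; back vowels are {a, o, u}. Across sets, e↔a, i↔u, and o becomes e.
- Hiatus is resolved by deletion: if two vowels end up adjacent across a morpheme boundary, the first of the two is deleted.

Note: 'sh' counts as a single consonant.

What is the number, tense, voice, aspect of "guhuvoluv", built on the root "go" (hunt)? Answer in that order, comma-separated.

dual, remote past, reflexive, perfective

Segment: go-uh-uv-ol-iv.
number: -uh → dual.
tense: -uv → remote past.
voice: -ol → reflexive.
aspect: -iv → perfective.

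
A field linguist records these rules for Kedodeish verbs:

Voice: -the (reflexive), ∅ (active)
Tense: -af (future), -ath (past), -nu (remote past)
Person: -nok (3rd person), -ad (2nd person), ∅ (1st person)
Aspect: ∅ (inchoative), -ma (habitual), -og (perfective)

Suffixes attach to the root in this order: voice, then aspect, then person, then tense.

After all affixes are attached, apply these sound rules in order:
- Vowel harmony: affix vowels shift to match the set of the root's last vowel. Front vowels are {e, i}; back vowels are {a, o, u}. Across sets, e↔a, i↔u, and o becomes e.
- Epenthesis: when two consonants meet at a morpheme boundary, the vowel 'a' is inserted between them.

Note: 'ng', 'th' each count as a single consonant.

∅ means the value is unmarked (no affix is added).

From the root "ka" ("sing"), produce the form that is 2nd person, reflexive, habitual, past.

Attach voice reflexive -the → kathe.
Attach aspect habitual -ma → kathema.
Attach person 2nd person -ad → kathemaad.
Attach tense past -ath → kathemaadath.
Apply vowel harmony: kathemaadath → kathamaadath.
Epenthesis: no change.

kathamaadath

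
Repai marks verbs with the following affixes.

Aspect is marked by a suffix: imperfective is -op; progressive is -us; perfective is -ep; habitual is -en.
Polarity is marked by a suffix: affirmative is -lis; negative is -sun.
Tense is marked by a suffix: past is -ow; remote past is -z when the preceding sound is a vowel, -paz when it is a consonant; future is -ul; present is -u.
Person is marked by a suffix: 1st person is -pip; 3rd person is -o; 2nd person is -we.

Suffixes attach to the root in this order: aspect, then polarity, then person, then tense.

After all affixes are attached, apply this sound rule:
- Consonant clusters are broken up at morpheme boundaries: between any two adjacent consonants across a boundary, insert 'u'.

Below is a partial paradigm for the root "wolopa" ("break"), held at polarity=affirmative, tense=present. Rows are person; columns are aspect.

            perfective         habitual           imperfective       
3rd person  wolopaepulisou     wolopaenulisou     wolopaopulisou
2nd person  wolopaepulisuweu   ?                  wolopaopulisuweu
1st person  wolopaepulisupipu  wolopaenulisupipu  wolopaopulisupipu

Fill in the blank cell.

Attach aspect habitual -en → wolopaen.
Attach polarity affirmative -lis → wolopaenlis.
Attach person 2nd person -we → wolopaenliswe.
Attach tense present -u → wolopaenlisweu.
Apply epenthesis: wolopaenlisweu → wolopaenulisuweu.

wolopaenulisuweu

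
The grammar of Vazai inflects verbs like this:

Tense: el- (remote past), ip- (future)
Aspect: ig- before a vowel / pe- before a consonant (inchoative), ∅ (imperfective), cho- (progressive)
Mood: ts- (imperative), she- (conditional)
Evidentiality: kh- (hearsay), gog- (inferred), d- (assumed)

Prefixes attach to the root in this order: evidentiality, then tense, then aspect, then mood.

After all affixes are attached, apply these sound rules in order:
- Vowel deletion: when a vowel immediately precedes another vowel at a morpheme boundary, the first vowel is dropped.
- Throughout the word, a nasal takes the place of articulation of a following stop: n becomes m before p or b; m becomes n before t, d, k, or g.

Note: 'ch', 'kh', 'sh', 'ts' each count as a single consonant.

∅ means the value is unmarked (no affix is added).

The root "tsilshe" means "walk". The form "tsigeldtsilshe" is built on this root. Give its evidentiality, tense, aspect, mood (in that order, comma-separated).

assumed, remote past, inchoative, imperative

Segment: ts-ig-el-d-tsilshe.
evidentiality: d- → assumed.
tense: el- → remote past.
aspect: ig/pe- → inchoative.
mood: ts- → imperative.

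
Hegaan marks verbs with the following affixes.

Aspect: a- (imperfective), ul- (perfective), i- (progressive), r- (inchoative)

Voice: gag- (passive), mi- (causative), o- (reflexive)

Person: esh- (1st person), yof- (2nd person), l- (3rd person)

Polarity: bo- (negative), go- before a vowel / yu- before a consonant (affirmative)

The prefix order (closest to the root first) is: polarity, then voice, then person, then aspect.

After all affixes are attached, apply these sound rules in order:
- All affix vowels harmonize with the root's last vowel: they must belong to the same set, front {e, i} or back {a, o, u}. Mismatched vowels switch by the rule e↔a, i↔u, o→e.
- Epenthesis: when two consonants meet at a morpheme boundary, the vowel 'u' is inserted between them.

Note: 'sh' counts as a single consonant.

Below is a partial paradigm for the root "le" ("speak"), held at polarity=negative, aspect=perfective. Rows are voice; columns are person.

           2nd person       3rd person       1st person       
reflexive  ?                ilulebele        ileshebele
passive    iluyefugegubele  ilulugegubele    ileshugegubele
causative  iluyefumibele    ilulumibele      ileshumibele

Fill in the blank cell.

Attach polarity negative bo- → bole.
Attach voice reflexive o- → obole.
Attach person 2nd person yof- → yofobole.
Attach aspect perfective ul- → ulyofobole.
Apply vowel harmony: ulyofobole → ilyefebele.
Apply epenthesis: ilyefebele → iluyefebele.

iluyefebele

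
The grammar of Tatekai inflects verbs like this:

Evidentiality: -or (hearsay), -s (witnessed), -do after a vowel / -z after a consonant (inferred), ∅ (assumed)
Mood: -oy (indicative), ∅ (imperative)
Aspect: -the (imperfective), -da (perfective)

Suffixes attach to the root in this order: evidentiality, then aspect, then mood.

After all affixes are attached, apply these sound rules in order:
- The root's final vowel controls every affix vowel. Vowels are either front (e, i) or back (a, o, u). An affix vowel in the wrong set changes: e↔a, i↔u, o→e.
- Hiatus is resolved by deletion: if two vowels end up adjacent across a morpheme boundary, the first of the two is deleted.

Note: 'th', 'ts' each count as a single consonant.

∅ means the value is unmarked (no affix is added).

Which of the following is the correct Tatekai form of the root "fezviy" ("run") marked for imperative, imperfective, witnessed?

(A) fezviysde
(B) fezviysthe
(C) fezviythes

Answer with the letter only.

B

Attach evidentiality witnessed -s → fezviys.
Attach aspect imperfective -the → fezviysthe.
mood = imperative: zero marking, form stays fezviysthe.
Vowel harmony: no change.
Vowel deletion: no change.
So the correct form is fezviysthe, option (B).
(A) fezviysde is wrong: it uses perfective instead of imperfective for aspect.
(C) fezviythes is wrong: it has the affixes in the wrong order.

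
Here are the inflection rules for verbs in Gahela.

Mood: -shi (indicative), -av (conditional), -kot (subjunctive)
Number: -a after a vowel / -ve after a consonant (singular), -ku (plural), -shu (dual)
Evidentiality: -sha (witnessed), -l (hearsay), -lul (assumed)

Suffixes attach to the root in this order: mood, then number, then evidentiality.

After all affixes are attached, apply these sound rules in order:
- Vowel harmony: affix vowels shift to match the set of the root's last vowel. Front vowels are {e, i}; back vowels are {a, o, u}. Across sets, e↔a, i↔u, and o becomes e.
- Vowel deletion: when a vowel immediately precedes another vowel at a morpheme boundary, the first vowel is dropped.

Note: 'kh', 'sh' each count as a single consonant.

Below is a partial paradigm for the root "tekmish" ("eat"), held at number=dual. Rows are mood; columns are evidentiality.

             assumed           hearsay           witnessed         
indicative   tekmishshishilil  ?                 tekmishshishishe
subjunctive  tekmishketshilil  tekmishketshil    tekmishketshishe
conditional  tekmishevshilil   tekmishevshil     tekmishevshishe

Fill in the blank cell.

tekmishshishil

Attach mood indicative -shi → tekmishshi.
Attach number dual -shu → tekmishshishu.
Attach evidentiality hearsay -l → tekmishshishul.
Apply vowel harmony: tekmishshishul → tekmishshishil.
Vowel deletion: no change.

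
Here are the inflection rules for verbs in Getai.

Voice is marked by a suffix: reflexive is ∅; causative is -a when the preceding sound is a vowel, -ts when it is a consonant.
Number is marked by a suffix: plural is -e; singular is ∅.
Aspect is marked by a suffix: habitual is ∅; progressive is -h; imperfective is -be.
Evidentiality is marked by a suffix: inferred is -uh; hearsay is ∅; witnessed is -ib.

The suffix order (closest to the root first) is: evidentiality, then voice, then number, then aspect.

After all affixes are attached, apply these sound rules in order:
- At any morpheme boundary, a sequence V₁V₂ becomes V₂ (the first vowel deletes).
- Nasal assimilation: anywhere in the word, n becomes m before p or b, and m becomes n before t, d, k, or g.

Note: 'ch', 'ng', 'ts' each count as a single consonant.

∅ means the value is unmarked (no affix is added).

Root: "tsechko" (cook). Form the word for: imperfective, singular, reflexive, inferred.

Attach evidentiality inferred -uh → tsechkouh.
voice = reflexive: zero marking, form stays tsechkouh.
number = singular: zero marking, form stays tsechkouh.
Attach aspect imperfective -be → tsechkouhbe.
Apply vowel deletion: tsechkouhbe → tsechkuhbe.
Nasal assimilation: no change.

tsechkuhbe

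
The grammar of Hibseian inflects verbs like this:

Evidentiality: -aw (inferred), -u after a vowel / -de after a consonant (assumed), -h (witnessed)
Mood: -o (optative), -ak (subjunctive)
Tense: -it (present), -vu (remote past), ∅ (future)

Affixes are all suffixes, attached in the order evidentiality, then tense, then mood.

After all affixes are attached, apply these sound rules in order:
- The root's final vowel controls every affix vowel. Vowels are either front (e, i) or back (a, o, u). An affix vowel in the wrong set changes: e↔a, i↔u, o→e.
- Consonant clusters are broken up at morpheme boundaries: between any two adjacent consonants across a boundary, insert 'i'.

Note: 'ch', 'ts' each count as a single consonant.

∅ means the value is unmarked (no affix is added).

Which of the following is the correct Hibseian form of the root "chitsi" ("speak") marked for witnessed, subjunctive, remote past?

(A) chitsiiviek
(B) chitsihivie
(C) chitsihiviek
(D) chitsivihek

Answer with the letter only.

C

Attach evidentiality witnessed -h → chitsih.
Attach tense remote past -vu → chitsihvu.
Attach mood subjunctive -ak → chitsihvuak.
Apply vowel harmony: chitsihvuak → chitsihviek.
Apply epenthesis: chitsihviek → chitsihiviek.
So the correct form is chitsihiviek, option (C).
(A) chitsiiviek is wrong: it uses assumed instead of witnessed for evidentiality.
(B) chitsihivie is wrong: it uses optative instead of subjunctive for mood.
(D) chitsivihek is wrong: it has the affixes in the wrong order.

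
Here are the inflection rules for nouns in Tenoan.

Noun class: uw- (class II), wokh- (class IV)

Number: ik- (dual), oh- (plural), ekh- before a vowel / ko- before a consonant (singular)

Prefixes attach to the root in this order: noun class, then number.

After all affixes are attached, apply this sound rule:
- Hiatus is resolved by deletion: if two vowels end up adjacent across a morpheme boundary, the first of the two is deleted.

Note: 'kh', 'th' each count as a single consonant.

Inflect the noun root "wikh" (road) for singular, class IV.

Attach noun class class IV wokh- → wokhwikh.
Attach number singular ko- (before consonant 'w') → kowokhwikh.
Vowel deletion: no change.

kowokhwikh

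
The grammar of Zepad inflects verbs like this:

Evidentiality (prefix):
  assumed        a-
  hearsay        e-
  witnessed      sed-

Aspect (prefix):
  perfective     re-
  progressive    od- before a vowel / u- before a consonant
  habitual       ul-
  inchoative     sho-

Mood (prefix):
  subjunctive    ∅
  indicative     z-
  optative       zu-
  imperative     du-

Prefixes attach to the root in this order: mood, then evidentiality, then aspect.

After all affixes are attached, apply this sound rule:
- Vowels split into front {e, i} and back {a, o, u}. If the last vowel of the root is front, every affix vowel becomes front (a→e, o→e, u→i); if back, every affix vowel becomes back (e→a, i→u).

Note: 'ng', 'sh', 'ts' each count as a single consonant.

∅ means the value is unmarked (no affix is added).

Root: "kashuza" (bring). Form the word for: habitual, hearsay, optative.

ulazukashuza

Attach mood optative zu- → zukashuza.
Attach evidentiality hearsay e- → ezukashuza.
Attach aspect habitual ul- → ulezukashuza.
Apply vowel harmony: ulezukashuza → ulazukashuza.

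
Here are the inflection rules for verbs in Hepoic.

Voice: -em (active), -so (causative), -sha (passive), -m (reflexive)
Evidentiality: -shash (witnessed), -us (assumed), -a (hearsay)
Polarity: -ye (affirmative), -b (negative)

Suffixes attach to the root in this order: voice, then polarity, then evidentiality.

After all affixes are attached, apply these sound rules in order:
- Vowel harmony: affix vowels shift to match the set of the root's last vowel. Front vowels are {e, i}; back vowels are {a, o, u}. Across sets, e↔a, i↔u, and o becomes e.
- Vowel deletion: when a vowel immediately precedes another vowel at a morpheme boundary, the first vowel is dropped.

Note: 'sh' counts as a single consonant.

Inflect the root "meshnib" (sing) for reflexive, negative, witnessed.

Attach voice reflexive -m → meshnibm.
Attach polarity negative -b → meshnibmb.
Attach evidentiality witnessed -shash → meshnibmbshash.
Apply vowel harmony: meshnibmbshash → meshnibmbshesh.
Vowel deletion: no change.

meshnibmbshesh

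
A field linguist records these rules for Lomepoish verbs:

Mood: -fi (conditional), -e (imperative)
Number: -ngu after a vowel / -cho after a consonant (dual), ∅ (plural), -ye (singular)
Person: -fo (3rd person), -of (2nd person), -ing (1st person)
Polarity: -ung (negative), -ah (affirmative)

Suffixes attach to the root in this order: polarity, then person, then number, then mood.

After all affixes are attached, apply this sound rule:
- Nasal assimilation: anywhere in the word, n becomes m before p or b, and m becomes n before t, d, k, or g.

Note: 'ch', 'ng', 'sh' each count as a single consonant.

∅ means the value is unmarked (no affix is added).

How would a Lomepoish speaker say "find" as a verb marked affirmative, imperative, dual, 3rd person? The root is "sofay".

Attach polarity affirmative -ah → sofayah.
Attach person 3rd person -fo → sofayahfo.
Attach number dual -ngu (after vowel 'o') → sofayahfongu.
Attach mood imperative -e → sofayahfongue.
Nasal assimilation: no change.

sofayahfongue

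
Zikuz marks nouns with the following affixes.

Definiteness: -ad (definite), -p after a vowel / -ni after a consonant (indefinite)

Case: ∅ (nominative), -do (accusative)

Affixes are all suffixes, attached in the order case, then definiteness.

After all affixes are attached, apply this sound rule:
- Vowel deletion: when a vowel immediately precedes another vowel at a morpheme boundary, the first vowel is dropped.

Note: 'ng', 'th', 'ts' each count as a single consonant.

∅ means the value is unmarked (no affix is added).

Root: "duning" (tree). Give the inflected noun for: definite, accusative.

Attach case accusative -do → duningdo.
Attach definiteness definite -ad → duningdoad.
Apply vowel deletion: duningdoad → duningdad.

duningdad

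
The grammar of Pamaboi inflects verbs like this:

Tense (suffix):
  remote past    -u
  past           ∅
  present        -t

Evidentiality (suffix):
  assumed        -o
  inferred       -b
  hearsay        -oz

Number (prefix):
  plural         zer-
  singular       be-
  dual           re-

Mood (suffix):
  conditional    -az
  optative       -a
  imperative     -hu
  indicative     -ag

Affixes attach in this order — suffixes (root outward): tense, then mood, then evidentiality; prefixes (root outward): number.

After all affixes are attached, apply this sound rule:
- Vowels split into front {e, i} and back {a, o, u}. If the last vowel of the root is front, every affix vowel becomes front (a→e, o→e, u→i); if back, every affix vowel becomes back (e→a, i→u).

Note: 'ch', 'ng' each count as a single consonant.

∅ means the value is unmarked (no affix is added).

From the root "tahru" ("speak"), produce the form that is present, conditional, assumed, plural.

zartahrutazo

Attach tense present -t → tahrut.
Attach mood conditional -az → tahrutaz.
Attach number plural zer- → zertahrutaz.
Attach evidentiality assumed -o → zertahrutazo.
Apply vowel harmony: zertahrutazo → zartahrutazo.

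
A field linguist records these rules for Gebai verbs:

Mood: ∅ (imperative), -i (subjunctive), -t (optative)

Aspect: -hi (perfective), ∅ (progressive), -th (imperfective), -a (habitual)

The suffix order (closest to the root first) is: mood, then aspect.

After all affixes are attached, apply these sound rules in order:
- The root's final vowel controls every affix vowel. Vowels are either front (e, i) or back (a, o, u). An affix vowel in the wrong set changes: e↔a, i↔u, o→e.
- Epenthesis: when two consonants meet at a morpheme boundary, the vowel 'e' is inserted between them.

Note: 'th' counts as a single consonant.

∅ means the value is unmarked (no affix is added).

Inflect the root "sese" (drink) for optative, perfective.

sesetehi

Attach mood optative -t → seset.
Attach aspect perfective -hi → sesethi.
Vowel harmony: no change.
Apply epenthesis: sesethi → sesetehi.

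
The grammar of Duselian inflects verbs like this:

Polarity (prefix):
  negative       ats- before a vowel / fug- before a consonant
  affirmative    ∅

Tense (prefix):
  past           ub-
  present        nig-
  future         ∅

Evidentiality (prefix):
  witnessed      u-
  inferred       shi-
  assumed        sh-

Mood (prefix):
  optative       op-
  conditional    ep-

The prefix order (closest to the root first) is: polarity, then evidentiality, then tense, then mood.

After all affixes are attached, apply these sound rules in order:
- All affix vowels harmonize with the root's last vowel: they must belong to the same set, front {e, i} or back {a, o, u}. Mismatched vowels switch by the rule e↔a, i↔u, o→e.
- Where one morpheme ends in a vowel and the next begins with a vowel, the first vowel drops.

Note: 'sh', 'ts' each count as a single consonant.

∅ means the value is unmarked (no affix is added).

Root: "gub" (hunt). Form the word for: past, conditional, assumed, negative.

apubshfuggub

Attach polarity negative fug- (before consonant 'g') → fuggub.
Attach evidentiality assumed sh- → shfuggub.
Attach tense past ub- → ubshfuggub.
Attach mood conditional ep- → epubshfuggub.
Apply vowel harmony: epubshfuggub → apubshfuggub.
Vowel deletion: no change.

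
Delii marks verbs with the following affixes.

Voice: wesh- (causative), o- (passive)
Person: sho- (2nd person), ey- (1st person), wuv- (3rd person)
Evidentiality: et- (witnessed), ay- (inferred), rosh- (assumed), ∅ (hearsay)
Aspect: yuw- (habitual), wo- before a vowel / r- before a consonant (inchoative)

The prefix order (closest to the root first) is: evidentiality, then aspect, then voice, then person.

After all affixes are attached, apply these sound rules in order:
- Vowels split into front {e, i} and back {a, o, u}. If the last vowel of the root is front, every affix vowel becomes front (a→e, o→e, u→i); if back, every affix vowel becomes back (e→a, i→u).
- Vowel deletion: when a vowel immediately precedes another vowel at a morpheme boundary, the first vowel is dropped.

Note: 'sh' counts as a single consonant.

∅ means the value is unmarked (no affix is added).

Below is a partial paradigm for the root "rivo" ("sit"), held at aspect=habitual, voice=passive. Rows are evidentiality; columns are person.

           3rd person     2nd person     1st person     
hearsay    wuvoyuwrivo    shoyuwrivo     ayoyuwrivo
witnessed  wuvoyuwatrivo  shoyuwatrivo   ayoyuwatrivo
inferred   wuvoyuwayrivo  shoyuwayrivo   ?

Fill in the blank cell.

Attach evidentiality inferred ay- → ayrivo.
Attach aspect habitual yuw- → yuwayrivo.
Attach voice passive o- → oyuwayrivo.
Attach person 1st person ey- → eyoyuwayrivo.
Apply vowel harmony: eyoyuwayrivo → ayoyuwayrivo.
Vowel deletion: no change.

ayoyuwayrivo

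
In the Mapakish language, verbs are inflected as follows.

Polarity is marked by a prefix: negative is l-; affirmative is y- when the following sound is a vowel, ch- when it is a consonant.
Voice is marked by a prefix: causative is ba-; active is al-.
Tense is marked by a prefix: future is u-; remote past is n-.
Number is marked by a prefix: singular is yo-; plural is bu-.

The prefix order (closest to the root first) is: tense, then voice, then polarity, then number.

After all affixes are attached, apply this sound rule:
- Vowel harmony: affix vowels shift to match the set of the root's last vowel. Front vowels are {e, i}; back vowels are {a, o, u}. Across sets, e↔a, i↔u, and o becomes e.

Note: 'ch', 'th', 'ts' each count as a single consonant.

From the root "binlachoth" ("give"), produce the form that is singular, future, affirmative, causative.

Attach tense future u- → ubinlachoth.
Attach voice causative ba- → baubinlachoth.
Attach polarity affirmative ch- (before consonant 'b') → chbaubinlachoth.
Attach number singular yo- → yochbaubinlachoth.
Vowel harmony: no change.

yochbaubinlachoth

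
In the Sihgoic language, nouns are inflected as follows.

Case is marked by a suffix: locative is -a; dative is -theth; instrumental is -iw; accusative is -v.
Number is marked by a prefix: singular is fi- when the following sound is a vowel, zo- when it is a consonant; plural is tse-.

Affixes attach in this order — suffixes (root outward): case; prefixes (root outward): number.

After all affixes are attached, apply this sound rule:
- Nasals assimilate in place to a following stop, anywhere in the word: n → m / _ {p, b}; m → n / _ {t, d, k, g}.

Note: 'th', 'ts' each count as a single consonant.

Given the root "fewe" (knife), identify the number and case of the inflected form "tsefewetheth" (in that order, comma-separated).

Segment: tse-fewe-theth.
number: tse- → plural.
case: -theth → dative.

plural, dative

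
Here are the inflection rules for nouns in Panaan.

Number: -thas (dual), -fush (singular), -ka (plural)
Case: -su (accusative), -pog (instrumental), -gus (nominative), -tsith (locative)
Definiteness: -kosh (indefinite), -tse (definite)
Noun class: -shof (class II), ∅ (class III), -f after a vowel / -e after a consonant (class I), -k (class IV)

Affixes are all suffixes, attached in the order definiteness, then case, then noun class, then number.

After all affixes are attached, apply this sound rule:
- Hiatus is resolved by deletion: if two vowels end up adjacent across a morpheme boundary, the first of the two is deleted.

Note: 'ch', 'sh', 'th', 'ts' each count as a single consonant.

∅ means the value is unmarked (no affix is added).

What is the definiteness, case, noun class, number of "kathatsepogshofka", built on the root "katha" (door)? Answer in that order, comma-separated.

Segment: katha-tse-pog-shof-ka.
definiteness: -tse → definite.
case: -pog → instrumental.
noun class: -shof → class II.
number: -ka → plural.

definite, instrumental, class II, plural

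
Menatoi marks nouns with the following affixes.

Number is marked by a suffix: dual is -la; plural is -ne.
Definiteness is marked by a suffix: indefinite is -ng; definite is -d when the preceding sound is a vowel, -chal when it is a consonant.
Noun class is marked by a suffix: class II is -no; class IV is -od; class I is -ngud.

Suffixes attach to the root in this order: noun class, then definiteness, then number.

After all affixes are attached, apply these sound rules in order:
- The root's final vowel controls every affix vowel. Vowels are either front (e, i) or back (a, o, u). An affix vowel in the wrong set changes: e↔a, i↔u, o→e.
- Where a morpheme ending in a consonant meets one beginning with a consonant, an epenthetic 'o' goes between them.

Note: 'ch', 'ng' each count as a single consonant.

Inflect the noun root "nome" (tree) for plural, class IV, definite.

nomeedochelone

Attach noun class class IV -od → nomeod.
Attach definiteness definite -chal (after consonant 'd') → nomeodchal.
Attach number plural -ne → nomeodchalne.
Apply vowel harmony: nomeodchalne → nomeedchelne.
Apply epenthesis: nomeedchelne → nomeedochelone.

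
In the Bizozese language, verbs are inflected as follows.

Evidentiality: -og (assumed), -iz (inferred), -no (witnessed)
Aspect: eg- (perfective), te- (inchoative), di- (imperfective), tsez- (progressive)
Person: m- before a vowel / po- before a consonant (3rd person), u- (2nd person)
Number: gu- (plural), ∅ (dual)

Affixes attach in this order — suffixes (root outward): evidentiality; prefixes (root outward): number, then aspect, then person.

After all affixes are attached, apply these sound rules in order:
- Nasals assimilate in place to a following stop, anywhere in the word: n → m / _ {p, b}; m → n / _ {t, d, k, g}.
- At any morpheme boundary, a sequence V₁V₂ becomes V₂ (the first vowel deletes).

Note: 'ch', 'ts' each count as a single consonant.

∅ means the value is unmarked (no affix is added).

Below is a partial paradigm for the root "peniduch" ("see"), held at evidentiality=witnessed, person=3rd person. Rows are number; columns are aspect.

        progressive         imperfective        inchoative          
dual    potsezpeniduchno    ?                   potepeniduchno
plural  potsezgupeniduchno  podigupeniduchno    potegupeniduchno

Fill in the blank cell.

Attach evidentiality witnessed -no → peniduchno.
number = dual: zero marking, form stays peniduchno.
Attach aspect imperfective di- → dipeniduchno.
Attach person 3rd person po- (before consonant 'd') → podipeniduchno.
Nasal assimilation: no change.
Vowel deletion: no change.

podipeniduchno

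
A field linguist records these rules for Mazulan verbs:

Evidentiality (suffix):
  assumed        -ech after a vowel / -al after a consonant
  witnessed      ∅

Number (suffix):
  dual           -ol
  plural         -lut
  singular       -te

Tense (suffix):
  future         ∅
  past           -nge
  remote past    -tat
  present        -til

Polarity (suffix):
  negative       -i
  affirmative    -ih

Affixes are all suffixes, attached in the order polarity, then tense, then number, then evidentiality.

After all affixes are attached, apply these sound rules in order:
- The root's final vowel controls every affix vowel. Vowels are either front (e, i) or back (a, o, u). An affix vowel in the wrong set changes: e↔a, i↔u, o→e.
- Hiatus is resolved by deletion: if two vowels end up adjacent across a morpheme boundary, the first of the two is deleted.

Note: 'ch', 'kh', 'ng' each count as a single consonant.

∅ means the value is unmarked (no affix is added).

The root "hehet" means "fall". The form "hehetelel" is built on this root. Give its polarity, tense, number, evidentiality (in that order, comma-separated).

negative, future, dual, assumed

Segment: hehet-i-ol-al.
polarity: -i → negative.
tense: ∅ → future.
number: -ol → dual.
evidentiality: -ech/al → assumed.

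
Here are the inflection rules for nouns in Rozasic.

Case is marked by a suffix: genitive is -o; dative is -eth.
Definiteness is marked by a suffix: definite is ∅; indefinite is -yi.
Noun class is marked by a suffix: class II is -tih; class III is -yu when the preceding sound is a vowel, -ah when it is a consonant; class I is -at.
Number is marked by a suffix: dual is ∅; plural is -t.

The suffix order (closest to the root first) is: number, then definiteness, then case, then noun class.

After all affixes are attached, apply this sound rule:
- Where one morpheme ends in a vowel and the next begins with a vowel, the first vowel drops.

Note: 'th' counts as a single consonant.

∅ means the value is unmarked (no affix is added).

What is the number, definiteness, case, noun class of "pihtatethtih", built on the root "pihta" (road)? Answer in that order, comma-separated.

Segment: pihta-t-eth-tih.
number: -t → plural.
definiteness: ∅ → definite.
case: -eth → dative.
noun class: -tih → class II.

plural, definite, dative, class II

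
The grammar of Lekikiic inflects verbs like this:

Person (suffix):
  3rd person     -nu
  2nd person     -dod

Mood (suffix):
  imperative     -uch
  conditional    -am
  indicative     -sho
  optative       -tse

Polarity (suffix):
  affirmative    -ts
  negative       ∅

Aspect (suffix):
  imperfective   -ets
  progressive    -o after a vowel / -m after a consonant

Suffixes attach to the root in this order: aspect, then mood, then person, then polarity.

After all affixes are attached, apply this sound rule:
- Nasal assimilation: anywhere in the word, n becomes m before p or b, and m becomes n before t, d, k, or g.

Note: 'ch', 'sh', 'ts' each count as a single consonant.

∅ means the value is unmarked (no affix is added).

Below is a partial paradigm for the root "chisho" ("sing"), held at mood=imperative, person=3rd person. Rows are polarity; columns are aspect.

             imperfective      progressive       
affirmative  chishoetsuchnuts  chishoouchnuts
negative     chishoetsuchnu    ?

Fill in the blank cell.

chishoouchnu

Attach aspect progressive -o (after vowel 'o') → chishoo.
Attach mood imperative -uch → chishoouch.
Attach person 3rd person -nu → chishoouchnu.
polarity = negative: zero marking, form stays chishoouchnu.
Nasal assimilation: no change.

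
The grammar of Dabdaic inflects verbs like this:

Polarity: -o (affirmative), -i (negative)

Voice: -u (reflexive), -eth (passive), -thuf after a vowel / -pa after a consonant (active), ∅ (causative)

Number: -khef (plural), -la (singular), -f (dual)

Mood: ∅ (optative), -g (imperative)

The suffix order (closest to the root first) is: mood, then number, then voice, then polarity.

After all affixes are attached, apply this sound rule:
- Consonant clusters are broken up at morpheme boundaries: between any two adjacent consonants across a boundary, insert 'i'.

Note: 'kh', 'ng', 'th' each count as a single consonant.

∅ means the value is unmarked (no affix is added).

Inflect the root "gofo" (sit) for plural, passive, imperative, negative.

gofogikhefethi

Attach mood imperative -g → gofog.
Attach number plural -khef → gofogkhef.
Attach voice passive -eth → gofogkhefeth.
Attach polarity negative -i → gofogkhefethi.
Apply epenthesis: gofogkhefethi → gofogikhefethi.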